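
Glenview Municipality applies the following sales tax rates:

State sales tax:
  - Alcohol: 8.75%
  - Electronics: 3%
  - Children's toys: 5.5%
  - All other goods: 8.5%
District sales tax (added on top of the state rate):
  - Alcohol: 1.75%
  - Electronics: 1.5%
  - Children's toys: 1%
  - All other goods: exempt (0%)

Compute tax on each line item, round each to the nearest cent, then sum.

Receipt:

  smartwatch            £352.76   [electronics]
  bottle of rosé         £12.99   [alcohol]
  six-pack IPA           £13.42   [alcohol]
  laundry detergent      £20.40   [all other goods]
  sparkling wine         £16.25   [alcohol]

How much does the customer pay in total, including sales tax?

Smartwatch £352.76: electronics → 3% + 1.5% district = 4.5% → £15.87
Bottle of rosé £12.99: alcohol → 8.75% + 1.75% district = 10.5% → £1.36
Six-pack IPA £13.42: alcohol → 8.75% + 1.75% district = 10.5% → £1.41
Laundry detergent £20.40: all other goods → 8.5% + 0% district = 8.5% → £1.73
Sparkling wine £16.25: alcohol → 8.75% + 1.75% district = 10.5% → £1.71
Subtotal = £415.82; tax = £22.08; total due = £437.90

£437.90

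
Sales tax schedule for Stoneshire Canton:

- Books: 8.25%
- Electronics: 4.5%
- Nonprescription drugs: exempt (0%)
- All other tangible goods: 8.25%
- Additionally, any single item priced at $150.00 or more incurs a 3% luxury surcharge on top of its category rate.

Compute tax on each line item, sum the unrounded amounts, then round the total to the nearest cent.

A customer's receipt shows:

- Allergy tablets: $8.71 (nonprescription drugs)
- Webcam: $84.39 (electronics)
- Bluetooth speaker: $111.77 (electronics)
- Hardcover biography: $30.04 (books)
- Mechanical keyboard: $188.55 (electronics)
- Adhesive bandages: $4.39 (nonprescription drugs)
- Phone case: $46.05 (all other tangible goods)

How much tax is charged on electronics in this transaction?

$22.97

Webcam $84.39: electronics → 4.5% → $3.79755
Bluetooth speaker $111.77: electronics → 4.5% → $5.02965
Mechanical keyboard $188.55: electronics → 4.5% + 3% surcharge = 7.5% → $14.14125
Tax on electronics: unrounded sum = $22.96845 → $22.97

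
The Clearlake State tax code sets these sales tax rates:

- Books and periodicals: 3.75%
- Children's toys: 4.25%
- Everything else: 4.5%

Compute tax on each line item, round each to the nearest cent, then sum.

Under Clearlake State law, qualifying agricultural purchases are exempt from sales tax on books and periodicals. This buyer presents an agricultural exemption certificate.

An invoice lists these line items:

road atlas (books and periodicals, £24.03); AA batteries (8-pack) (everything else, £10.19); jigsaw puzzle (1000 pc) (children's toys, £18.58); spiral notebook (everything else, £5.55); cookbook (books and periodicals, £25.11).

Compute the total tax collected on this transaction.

£1.50

Road atlas £24.03: books and periodicals, buyer-exempt → 0% → £0.00
AA batteries (8-pack) £10.19: everything else → 4.5% → £0.46
Jigsaw puzzle (1000 pc) £18.58: children's toys → 4.25% → £0.79
Spiral notebook £5.55: everything else → 4.5% → £0.25
Cookbook £25.11: books and periodicals, buyer-exempt → 0% → £0.00
Total tax = £0.46 + £0.79 + £0.25 = £1.50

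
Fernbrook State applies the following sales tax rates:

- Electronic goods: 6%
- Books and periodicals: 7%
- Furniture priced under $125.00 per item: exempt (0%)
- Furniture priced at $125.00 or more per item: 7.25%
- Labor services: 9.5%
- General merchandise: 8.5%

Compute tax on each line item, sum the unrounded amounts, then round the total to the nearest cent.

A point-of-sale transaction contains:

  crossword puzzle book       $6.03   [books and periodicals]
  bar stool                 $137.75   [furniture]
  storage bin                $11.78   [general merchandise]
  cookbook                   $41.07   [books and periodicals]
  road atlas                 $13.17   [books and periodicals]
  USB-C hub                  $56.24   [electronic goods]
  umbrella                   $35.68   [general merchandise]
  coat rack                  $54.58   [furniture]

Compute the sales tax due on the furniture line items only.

Bar stool $137.75: furniture, $125.00 or more → 7.25% → $9.986875
Coat rack $54.58: furniture, under $125.00 → 0% → $0.00
Tax on furniture: unrounded sum = $9.986875 → $9.99

$9.99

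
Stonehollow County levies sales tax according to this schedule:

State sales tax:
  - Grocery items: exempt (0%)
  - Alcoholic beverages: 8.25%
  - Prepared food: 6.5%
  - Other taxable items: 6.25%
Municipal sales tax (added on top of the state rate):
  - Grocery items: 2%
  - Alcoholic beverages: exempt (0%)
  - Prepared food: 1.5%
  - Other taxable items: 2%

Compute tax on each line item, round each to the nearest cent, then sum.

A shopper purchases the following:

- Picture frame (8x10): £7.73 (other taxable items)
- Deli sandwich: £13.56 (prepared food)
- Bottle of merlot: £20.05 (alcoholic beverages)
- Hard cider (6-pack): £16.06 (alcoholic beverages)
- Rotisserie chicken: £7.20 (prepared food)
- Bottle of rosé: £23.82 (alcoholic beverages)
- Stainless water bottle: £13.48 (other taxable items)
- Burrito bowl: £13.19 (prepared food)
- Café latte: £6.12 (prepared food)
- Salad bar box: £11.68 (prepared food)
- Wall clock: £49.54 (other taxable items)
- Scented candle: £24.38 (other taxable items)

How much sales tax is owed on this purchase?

Picture frame (8x10) £7.73: other taxable items → 6.25% + 2% municipal = 8.25% → £0.64
Deli sandwich £13.56: prepared food → 6.5% + 1.5% municipal = 8% → £1.08
Bottle of merlot £20.05: alcoholic beverages → 8.25% + 0% municipal = 8.25% → £1.65
Hard cider (6-pack) £16.06: alcoholic beverages → 8.25% + 0% municipal = 8.25% → £1.32
Rotisserie chicken £7.20: prepared food → 6.5% + 1.5% municipal = 8% → £0.58
Bottle of rosé £23.82: alcoholic beverages → 8.25% + 0% municipal = 8.25% → £1.97
Stainless water bottle £13.48: other taxable items → 6.25% + 2% municipal = 8.25% → £1.11
Burrito bowl £13.19: prepared food → 6.5% + 1.5% municipal = 8% → £1.06
Café latte £6.12: prepared food → 6.5% + 1.5% municipal = 8% → £0.49
Salad bar box £11.68: prepared food → 6.5% + 1.5% municipal = 8% → £0.93
Wall clock £49.54: other taxable items → 6.25% + 2% municipal = 8.25% → £4.09
Scented candle £24.38: other taxable items → 6.25% + 2% municipal = 8.25% → £2.01
Total tax = £0.64 + £1.08 + £1.65 + £1.32 + £0.58 + £1.97 + £1.11 + £1.06 + £0.49 + £0.93 + £4.09 + £2.01 = £16.93

£16.93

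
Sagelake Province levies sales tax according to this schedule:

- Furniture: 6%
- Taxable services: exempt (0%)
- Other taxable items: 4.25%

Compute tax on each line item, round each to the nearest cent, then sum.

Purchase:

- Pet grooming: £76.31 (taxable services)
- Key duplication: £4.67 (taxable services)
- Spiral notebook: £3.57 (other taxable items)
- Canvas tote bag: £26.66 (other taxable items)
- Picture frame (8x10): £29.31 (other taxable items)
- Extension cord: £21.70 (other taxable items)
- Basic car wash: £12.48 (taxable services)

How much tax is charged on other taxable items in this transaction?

£3.45

Spiral notebook £3.57: other taxable items → 4.25% → £0.15
Canvas tote bag £26.66: other taxable items → 4.25% → £1.13
Picture frame (8x10) £29.31: other taxable items → 4.25% → £1.25
Extension cord £21.70: other taxable items → 4.25% → £0.92
Tax on other taxable items = £0.15 + £1.13 + £1.25 + £0.92 = £3.45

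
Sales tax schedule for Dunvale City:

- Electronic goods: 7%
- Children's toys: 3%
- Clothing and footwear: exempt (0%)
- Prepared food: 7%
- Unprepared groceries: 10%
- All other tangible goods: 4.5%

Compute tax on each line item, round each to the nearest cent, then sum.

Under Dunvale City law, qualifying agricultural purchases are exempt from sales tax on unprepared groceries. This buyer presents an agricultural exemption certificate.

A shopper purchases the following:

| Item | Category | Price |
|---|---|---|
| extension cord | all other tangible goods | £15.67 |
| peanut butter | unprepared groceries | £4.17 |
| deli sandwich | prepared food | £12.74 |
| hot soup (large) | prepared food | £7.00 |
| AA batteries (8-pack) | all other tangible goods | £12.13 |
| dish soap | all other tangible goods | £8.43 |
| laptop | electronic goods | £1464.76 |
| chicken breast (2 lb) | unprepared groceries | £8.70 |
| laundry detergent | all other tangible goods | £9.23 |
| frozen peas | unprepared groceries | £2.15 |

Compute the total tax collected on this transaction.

£105.97

Extension cord £15.67: all other tangible goods → 4.5% → £0.71
Peanut butter £4.17: unprepared groceries, buyer-exempt → 0% → £0.00
Deli sandwich £12.74: prepared food → 7% → £0.89
Hot soup (large) £7.00: prepared food → 7% → £0.49
AA batteries (8-pack) £12.13: all other tangible goods → 4.5% → £0.55
Dish soap £8.43: all other tangible goods → 4.5% → £0.38
Laptop £1464.76: electronic goods → 7% → £102.53
Chicken breast (2 lb) £8.70: unprepared groceries, buyer-exempt → 0% → £0.00
Laundry detergent £9.23: all other tangible goods → 4.5% → £0.42
Frozen peas £2.15: unprepared groceries, buyer-exempt → 0% → £0.00
Total tax = £0.71 + £0.89 + £0.49 + £0.55 + £0.38 + £102.53 + £0.42 = £105.97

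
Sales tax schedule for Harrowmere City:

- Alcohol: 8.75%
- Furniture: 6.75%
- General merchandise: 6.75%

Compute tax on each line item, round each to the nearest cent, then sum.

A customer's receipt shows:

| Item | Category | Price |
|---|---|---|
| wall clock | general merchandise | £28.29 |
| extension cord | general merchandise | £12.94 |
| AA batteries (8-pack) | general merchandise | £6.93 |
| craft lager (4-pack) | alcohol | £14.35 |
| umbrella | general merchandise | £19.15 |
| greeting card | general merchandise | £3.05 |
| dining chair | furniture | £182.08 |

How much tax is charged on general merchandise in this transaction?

Wall clock £28.29: general merchandise → 6.75% → £1.91
Extension cord £12.94: general merchandise → 6.75% → £0.87
AA batteries (8-pack) £6.93: general merchandise → 6.75% → £0.47
Umbrella £19.15: general merchandise → 6.75% → £1.29
Greeting card £3.05: general merchandise → 6.75% → £0.21
Tax on general merchandise = £1.91 + £0.87 + £0.47 + £1.29 + £0.21 = £4.75

£4.75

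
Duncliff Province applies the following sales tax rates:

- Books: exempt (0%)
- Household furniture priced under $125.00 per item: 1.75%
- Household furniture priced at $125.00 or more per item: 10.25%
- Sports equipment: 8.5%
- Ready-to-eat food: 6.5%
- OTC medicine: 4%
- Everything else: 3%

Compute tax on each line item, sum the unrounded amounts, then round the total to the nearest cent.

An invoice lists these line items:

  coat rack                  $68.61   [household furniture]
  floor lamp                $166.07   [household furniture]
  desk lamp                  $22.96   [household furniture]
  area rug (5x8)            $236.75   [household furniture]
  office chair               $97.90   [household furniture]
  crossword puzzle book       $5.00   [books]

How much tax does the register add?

Coat rack $68.61: household furniture, under $125.00 → 1.75% → $1.200675
Floor lamp $166.07: household furniture, $125.00 or more → 10.25% → $17.022175
Desk lamp $22.96: household furniture, under $125.00 → 1.75% → $0.4018
Area rug (5x8) $236.75: household furniture, $125.00 or more → 10.25% → $24.266875
Office chair $97.90: household furniture, under $125.00 → 1.75% → $1.71325
Crossword puzzle book $5.00: books → 0% → $0.00
Unrounded tax sum = $44.604775 → $44.60

$44.60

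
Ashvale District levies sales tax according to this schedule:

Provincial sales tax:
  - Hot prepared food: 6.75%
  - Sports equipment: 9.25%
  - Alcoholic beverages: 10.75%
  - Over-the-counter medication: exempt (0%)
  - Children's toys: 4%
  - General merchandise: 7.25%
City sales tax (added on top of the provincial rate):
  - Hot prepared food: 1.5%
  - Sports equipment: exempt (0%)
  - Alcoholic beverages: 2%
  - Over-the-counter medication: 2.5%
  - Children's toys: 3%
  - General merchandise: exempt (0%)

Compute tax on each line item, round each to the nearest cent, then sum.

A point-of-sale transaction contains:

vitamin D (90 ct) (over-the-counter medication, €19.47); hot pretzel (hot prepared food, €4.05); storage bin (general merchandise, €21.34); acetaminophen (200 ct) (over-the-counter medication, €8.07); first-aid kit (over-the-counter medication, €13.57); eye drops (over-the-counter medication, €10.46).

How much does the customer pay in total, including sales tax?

€80.13

Vitamin D (90 ct) €19.47: over-the-counter medication → 0% + 2.5% city = 2.5% → €0.49
Hot pretzel €4.05: hot prepared food → 6.75% + 1.5% city = 8.25% → €0.33
Storage bin €21.34: general merchandise → 7.25% + 0% city = 7.25% → €1.55
Acetaminophen (200 ct) €8.07: over-the-counter medication → 0% + 2.5% city = 2.5% → €0.20
First-aid kit €13.57: over-the-counter medication → 0% + 2.5% city = 2.5% → €0.34
Eye drops €10.46: over-the-counter medication → 0% + 2.5% city = 2.5% → €0.26
Subtotal = €76.96; tax = €3.17; total due = €80.13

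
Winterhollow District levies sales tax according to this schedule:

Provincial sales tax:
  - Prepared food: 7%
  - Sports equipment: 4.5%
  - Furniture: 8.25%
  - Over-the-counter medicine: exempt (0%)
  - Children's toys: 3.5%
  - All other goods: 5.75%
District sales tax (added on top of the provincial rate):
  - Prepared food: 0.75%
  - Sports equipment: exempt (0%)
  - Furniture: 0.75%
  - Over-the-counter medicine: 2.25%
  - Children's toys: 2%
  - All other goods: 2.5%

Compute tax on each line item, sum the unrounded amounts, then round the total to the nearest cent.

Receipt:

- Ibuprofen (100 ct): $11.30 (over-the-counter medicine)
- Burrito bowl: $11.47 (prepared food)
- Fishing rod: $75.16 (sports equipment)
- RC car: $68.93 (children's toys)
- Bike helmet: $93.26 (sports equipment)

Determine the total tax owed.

Ibuprofen (100 ct) $11.30: over-the-counter medicine → 0% + 2.25% district = 2.25% → $0.25425
Burrito bowl $11.47: prepared food → 7% + 0.75% district = 7.75% → $0.888925
Fishing rod $75.16: sports equipment → 4.5% + 0% district = 4.5% → $3.3822
RC car $68.93: children's toys → 3.5% + 2% district = 5.5% → $3.79115
Bike helmet $93.26: sports equipment → 4.5% + 0% district = 4.5% → $4.1967
Unrounded tax sum = $12.513225 → $12.51

$12.51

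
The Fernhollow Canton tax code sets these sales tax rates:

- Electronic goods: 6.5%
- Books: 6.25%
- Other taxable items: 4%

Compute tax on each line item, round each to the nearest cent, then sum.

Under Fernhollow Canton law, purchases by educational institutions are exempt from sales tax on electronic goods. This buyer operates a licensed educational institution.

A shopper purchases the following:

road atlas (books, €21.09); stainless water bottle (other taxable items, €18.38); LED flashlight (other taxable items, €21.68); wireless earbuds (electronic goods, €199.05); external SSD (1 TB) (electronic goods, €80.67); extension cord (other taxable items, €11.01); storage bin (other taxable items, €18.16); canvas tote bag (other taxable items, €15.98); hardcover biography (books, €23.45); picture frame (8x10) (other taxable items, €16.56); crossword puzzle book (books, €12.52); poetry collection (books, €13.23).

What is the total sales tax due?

Road atlas €21.09: books → 6.25% → €1.32
Stainless water bottle €18.38: other taxable items → 4% → €0.74
LED flashlight €21.68: other taxable items → 4% → €0.87
Wireless earbuds €199.05: electronic goods, buyer-exempt → 0% → €0.00
External SSD (1 TB) €80.67: electronic goods, buyer-exempt → 0% → €0.00
Extension cord €11.01: other taxable items → 4% → €0.44
Storage bin €18.16: other taxable items → 4% → €0.73
Canvas tote bag €15.98: other taxable items → 4% → €0.64
Hardcover biography €23.45: books → 6.25% → €1.47
Picture frame (8x10) €16.56: other taxable items → 4% → €0.66
Crossword puzzle book €12.52: books → 6.25% → €0.78
Poetry collection €13.23: books → 6.25% → €0.83
Total tax = €1.32 + €0.74 + €0.87 + €0.44 + €0.73 + €0.64 + €1.47 + €0.66 + €0.78 + €0.83 = €8.48

€8.48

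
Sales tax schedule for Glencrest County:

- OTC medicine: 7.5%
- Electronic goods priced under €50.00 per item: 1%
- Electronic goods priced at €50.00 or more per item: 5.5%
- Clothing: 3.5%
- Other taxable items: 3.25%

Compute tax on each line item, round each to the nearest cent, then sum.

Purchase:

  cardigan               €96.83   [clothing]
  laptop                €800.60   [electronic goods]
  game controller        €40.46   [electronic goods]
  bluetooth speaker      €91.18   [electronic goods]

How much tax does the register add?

€52.83

Cardigan €96.83: clothing → 3.5% → €3.39
Laptop €800.60: electronic goods, €50.00 or more → 5.5% → €44.03
Game controller €40.46: electronic goods, under €50.00 → 1% → €0.40
Bluetooth speaker €91.18: electronic goods, €50.00 or more → 5.5% → €5.01
Total tax = €3.39 + €44.03 + €0.40 + €5.01 = €52.83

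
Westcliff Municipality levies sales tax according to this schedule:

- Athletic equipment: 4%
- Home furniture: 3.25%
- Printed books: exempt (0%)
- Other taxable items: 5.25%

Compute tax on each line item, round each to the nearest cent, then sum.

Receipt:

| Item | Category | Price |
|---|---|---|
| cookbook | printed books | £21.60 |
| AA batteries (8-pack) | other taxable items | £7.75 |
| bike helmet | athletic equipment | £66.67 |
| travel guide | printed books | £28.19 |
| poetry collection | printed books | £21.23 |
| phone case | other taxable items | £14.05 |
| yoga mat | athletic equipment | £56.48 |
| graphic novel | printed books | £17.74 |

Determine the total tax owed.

Cookbook £21.60: printed books → 0% → £0.00
AA batteries (8-pack) £7.75: other taxable items → 5.25% → £0.41
Bike helmet £66.67: athletic equipment → 4% → £2.67
Travel guide £28.19: printed books → 0% → £0.00
Poetry collection £21.23: printed books → 0% → £0.00
Phone case £14.05: other taxable items → 5.25% → £0.74
Yoga mat £56.48: athletic equipment → 4% → £2.26
Graphic novel £17.74: printed books → 0% → £0.00
Total tax = £0.41 + £2.67 + £0.74 + £2.26 = £6.08

£6.08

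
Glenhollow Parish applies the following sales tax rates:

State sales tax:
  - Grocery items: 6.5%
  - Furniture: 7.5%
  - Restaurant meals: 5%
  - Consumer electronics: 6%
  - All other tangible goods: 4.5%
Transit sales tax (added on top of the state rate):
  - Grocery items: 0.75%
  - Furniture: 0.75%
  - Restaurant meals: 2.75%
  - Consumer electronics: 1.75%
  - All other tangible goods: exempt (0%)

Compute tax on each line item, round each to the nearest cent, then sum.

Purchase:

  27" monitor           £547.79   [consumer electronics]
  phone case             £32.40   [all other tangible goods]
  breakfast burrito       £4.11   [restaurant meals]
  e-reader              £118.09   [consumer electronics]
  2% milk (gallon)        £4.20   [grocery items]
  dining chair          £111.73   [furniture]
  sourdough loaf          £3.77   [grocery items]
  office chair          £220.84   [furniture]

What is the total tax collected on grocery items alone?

2% milk (gallon) £4.20: grocery items → 6.5% + 0.75% transit = 7.25% → £0.30
Sourdough loaf £3.77: grocery items → 6.5% + 0.75% transit = 7.25% → £0.27
Tax on grocery items = £0.30 + £0.27 = £0.57

£0.57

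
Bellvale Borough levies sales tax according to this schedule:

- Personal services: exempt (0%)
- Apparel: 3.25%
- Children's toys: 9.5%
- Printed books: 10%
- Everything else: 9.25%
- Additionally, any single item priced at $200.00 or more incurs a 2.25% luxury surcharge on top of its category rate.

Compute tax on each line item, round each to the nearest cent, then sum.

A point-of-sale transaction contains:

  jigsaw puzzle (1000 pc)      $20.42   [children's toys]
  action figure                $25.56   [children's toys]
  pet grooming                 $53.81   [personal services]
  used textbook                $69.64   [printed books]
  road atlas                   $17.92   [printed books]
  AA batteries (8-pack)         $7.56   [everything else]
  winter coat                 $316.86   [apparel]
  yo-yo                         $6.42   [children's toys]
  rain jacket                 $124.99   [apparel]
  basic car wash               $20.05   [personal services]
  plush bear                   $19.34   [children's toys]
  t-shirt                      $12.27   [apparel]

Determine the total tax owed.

$38.16

Jigsaw puzzle (1000 pc) $20.42: children's toys → 9.5% → $1.94
Action figure $25.56: children's toys → 9.5% → $2.43
Pet grooming $53.81: personal services → 0% → $0.00
Used textbook $69.64: printed books → 10% → $6.96
Road atlas $17.92: printed books → 10% → $1.79
AA batteries (8-pack) $7.56: everything else → 9.25% → $0.70
Winter coat $316.86: apparel → 3.25% + 2.25% surcharge = 5.5% → $17.43
Yo-yo $6.42: children's toys → 9.5% → $0.61
Rain jacket $124.99: apparel → 3.25% → $4.06
Basic car wash $20.05: personal services → 0% → $0.00
Plush bear $19.34: children's toys → 9.5% → $1.84
T-shirt $12.27: apparel → 3.25% → $0.40
Total tax = $1.94 + $2.43 + $6.96 + $1.79 + $0.70 + $17.43 + $0.61 + $4.06 + $1.84 + $0.40 = $38.16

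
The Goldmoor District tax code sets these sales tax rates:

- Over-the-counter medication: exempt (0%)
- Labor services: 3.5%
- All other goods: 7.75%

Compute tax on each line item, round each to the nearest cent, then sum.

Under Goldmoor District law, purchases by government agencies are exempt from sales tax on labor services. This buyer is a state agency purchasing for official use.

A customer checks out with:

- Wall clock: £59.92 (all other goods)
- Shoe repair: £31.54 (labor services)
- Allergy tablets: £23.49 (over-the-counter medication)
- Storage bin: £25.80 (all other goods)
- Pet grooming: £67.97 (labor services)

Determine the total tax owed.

£6.64

Wall clock £59.92: all other goods → 7.75% → £4.64
Shoe repair £31.54: labor services, buyer-exempt → 0% → £0.00
Allergy tablets £23.49: over-the-counter medication → 0% → £0.00
Storage bin £25.80: all other goods → 7.75% → £2.00
Pet grooming £67.97: labor services, buyer-exempt → 0% → £0.00
Total tax = £4.64 + £2.00 = £6.64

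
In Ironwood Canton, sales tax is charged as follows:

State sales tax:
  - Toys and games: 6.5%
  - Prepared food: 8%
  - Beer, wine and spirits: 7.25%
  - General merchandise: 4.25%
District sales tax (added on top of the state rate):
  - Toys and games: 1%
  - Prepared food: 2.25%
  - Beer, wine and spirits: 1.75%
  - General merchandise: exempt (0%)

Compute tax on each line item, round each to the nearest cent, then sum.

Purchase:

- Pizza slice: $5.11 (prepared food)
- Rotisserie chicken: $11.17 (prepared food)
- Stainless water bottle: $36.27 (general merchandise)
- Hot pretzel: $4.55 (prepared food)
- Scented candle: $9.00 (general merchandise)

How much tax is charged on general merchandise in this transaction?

Stainless water bottle $36.27: general merchandise → 4.25% + 0% district = 4.25% → $1.54
Scented candle $9.00: general merchandise → 4.25% + 0% district = 4.25% → $0.38
Tax on general merchandise = $1.54 + $0.38 = $1.92

$1.92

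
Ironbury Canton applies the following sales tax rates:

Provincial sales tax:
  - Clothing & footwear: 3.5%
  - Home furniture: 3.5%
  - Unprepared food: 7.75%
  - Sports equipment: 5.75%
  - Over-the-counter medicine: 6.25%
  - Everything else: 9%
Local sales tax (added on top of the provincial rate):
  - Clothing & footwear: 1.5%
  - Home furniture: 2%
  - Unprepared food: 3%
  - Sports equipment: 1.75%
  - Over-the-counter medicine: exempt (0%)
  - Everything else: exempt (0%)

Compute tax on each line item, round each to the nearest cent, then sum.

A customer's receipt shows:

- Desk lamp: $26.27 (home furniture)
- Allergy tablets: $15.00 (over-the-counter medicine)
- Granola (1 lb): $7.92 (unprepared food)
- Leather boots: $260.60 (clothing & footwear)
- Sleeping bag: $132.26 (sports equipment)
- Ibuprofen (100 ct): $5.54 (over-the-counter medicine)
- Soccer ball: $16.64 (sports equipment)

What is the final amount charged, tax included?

Desk lamp $26.27: home furniture → 3.5% + 2% local = 5.5% → $1.44
Allergy tablets $15.00: over-the-counter medicine → 6.25% + 0% local = 6.25% → $0.94
Granola (1 lb) $7.92: unprepared food → 7.75% + 3% local = 10.75% → $0.85
Leather boots $260.60: clothing & footwear → 3.5% + 1.5% local = 5% → $13.03
Sleeping bag $132.26: sports equipment → 5.75% + 1.75% local = 7.5% → $9.92
Ibuprofen (100 ct) $5.54: over-the-counter medicine → 6.25% + 0% local = 6.25% → $0.35
Soccer ball $16.64: sports equipment → 5.75% + 1.75% local = 7.5% → $1.25
Subtotal = $464.23; tax = $27.78; total due = $492.01

$492.01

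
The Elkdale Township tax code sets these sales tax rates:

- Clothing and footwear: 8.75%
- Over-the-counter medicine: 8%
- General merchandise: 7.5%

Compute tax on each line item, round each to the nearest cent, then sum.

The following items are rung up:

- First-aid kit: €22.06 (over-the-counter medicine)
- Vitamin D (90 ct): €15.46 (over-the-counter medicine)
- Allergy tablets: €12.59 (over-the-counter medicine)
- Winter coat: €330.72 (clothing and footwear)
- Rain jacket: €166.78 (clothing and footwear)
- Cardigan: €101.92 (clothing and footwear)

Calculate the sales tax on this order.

€56.46

First-aid kit €22.06: over-the-counter medicine → 8% → €1.76
Vitamin D (90 ct) €15.46: over-the-counter medicine → 8% → €1.24
Allergy tablets €12.59: over-the-counter medicine → 8% → €1.01
Winter coat €330.72: clothing and footwear → 8.75% → €28.94
Rain jacket €166.78: clothing and footwear → 8.75% → €14.59
Cardigan €101.92: clothing and footwear → 8.75% → €8.92
Total tax = €1.76 + €1.24 + €1.01 + €28.94 + €14.59 + €8.92 = €56.46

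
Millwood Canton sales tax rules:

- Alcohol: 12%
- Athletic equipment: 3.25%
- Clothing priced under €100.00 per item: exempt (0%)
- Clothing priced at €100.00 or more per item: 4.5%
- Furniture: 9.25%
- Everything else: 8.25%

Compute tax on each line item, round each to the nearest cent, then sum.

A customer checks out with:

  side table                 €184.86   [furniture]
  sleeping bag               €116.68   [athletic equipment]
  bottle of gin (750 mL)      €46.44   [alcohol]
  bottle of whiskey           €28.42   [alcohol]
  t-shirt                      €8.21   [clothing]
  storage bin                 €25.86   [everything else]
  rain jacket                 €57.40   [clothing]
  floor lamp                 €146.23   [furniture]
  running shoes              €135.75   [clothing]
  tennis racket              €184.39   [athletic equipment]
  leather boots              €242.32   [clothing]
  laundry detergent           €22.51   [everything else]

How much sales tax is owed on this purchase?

€70.39

Side table €184.86: furniture → 9.25% → €17.10
Sleeping bag €116.68: athletic equipment → 3.25% → €3.79
Bottle of gin (750 mL) €46.44: alcohol → 12% → €5.57
Bottle of whiskey €28.42: alcohol → 12% → €3.41
T-shirt €8.21: clothing, under €100.00 → 0% → €0.00
Storage bin €25.86: everything else → 8.25% → €2.13
Rain jacket €57.40: clothing, under €100.00 → 0% → €0.00
Floor lamp €146.23: furniture → 9.25% → €13.53
Running shoes €135.75: clothing, €100.00 or more → 4.5% → €6.11
Tennis racket €184.39: athletic equipment → 3.25% → €5.99
Leather boots €242.32: clothing, €100.00 or more → 4.5% → €10.90
Laundry detergent €22.51: everything else → 8.25% → €1.86
Total tax = €17.10 + €3.79 + €5.57 + €3.41 + €2.13 + €13.53 + €6.11 + €5.99 + €10.90 + €1.86 = €70.39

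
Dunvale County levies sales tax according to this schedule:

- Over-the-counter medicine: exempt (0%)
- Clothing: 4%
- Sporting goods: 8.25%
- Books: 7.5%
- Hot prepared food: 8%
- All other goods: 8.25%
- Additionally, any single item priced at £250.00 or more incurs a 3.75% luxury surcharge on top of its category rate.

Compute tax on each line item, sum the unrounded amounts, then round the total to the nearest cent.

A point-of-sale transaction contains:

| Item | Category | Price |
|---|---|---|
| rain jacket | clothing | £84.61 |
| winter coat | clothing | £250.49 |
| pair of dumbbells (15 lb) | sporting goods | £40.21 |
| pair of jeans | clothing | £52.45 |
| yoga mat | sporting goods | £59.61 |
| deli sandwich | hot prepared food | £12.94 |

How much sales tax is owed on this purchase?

Rain jacket £84.61: clothing → 4% → £3.3844
Winter coat £250.49: clothing → 4% + 3.75% surcharge = 7.75% → £19.412975
Pair of dumbbells (15 lb) £40.21: sporting goods → 8.25% → £3.317325
Pair of jeans £52.45: clothing → 4% → £2.098
Yoga mat £59.61: sporting goods → 8.25% → £4.917825
Deli sandwich £12.94: hot prepared food → 8% → £1.0352
Unrounded tax sum = £34.165725 → £34.17

£34.17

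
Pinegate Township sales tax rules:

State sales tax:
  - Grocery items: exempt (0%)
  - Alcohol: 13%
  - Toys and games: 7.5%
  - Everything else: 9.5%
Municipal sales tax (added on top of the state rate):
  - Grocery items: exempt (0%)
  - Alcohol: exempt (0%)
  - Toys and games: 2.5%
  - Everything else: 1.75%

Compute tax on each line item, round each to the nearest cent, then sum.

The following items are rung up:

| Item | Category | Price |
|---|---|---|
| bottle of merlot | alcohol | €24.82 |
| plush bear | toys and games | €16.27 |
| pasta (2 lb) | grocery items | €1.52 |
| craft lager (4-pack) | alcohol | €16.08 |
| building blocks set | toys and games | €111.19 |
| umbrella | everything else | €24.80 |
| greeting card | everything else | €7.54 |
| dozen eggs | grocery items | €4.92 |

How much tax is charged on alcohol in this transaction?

Bottle of merlot €24.82: alcohol → 13% + 0% municipal = 13% → €3.23
Craft lager (4-pack) €16.08: alcohol → 13% + 0% municipal = 13% → €2.09
Tax on alcohol = €3.23 + €2.09 = €5.32

€5.32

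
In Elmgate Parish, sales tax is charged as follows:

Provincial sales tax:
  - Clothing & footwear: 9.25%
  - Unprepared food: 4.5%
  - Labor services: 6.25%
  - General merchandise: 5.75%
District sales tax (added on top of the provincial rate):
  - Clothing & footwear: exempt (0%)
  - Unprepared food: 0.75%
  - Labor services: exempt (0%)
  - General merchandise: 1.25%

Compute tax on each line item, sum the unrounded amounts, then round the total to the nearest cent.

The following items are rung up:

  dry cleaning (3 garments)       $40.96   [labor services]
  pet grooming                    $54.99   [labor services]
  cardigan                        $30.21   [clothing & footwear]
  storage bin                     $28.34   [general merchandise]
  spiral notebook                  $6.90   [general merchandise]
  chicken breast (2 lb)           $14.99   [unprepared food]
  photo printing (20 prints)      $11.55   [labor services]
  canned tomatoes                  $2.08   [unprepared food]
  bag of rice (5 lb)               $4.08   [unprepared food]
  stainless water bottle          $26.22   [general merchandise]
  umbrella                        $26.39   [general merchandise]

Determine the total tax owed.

Dry cleaning (3 garments) $40.96: labor services → 6.25% + 0% district = 6.25% → $2.56
Pet grooming $54.99: labor services → 6.25% + 0% district = 6.25% → $3.436875
Cardigan $30.21: clothing & footwear → 9.25% + 0% district = 9.25% → $2.794425
Storage bin $28.34: general merchandise → 5.75% + 1.25% district = 7% → $1.9838
Spiral notebook $6.90: general merchandise → 5.75% + 1.25% district = 7% → $0.483
Chicken breast (2 lb) $14.99: unprepared food → 4.5% + 0.75% district = 5.25% → $0.786975
Photo printing (20 prints) $11.55: labor services → 6.25% + 0% district = 6.25% → $0.721875
Canned tomatoes $2.08: unprepared food → 4.5% + 0.75% district = 5.25% → $0.1092
Bag of rice (5 lb) $4.08: unprepared food → 4.5% + 0.75% district = 5.25% → $0.2142
Stainless water bottle $26.22: general merchandise → 5.75% + 1.25% district = 7% → $1.8354
Umbrella $26.39: general merchandise → 5.75% + 1.25% district = 7% → $1.8473
Unrounded tax sum = $16.77305 → $16.77

$16.77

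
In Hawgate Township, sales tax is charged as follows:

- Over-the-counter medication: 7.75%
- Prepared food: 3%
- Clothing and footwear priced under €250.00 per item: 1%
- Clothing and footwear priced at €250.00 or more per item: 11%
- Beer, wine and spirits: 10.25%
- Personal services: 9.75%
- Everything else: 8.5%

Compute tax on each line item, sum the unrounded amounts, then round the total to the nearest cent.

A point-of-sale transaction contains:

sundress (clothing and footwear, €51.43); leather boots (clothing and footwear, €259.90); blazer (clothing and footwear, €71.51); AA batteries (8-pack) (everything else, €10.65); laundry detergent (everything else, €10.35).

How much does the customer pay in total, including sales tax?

Sundress €51.43: clothing and footwear, under €250.00 → 1% → €0.5143
Leather boots €259.90: clothing and footwear, €250.00 or more → 11% → €28.589
Blazer €71.51: clothing and footwear, under €250.00 → 1% → €0.7151
AA batteries (8-pack) €10.65: everything else → 8.5% → €0.90525
Laundry detergent €10.35: everything else → 8.5% → €0.87975
Subtotal = €403.84; unrounded tax = €31.6034 → €31.60; total due = €435.44

€435.44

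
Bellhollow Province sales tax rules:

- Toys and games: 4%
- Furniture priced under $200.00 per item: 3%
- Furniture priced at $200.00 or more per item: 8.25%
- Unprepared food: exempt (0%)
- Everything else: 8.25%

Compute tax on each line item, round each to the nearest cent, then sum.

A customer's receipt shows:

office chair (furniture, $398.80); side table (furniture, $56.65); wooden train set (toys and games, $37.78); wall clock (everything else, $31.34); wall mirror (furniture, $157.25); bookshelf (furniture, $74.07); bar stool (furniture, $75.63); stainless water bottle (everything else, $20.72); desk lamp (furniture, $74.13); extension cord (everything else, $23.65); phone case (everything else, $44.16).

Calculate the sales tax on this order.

Office chair $398.80: furniture, $200.00 or more → 8.25% → $32.90
Side table $56.65: furniture, under $200.00 → 3% → $1.70
Wooden train set $37.78: toys and games → 4% → $1.51
Wall clock $31.34: everything else → 8.25% → $2.59
Wall mirror $157.25: furniture, under $200.00 → 3% → $4.72
Bookshelf $74.07: furniture, under $200.00 → 3% → $2.22
Bar stool $75.63: furniture, under $200.00 → 3% → $2.27
Stainless water bottle $20.72: everything else → 8.25% → $1.71
Desk lamp $74.13: furniture, under $200.00 → 3% → $2.22
Extension cord $23.65: everything else → 8.25% → $1.95
Phone case $44.16: everything else → 8.25% → $3.64
Total tax = $32.90 + $1.70 + $1.51 + $2.59 + $4.72 + $2.22 + $2.27 + $1.71 + $2.22 + $1.95 + $3.64 = $57.43

$57.43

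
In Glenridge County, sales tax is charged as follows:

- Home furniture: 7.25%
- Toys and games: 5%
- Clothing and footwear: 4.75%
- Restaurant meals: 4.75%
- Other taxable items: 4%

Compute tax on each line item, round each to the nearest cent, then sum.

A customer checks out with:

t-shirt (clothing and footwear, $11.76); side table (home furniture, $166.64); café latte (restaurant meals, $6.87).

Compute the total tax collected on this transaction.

$12.97

T-shirt $11.76: clothing and footwear → 4.75% → $0.56
Side table $166.64: home furniture → 7.25% → $12.08
Café latte $6.87: restaurant meals → 4.75% → $0.33
Total tax = $0.56 + $12.08 + $0.33 = $12.97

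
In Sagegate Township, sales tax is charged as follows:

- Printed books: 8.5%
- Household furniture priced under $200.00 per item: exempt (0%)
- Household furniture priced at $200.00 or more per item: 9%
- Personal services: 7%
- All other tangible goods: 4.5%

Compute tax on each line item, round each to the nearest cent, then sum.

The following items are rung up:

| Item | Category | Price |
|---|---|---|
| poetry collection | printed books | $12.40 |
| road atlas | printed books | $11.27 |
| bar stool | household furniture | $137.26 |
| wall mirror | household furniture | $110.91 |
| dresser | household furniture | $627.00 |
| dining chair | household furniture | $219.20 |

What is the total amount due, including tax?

Poetry collection $12.40: printed books → 8.5% → $1.05
Road atlas $11.27: printed books → 8.5% → $0.96
Bar stool $137.26: household furniture, under $200.00 → 0% → $0.00
Wall mirror $110.91: household furniture, under $200.00 → 0% → $0.00
Dresser $627.00: household furniture, $200.00 or more → 9% → $56.43
Dining chair $219.20: household furniture, $200.00 or more → 9% → $19.73
Subtotal = $1118.04; tax = $78.17; total due = $1196.21

$1196.21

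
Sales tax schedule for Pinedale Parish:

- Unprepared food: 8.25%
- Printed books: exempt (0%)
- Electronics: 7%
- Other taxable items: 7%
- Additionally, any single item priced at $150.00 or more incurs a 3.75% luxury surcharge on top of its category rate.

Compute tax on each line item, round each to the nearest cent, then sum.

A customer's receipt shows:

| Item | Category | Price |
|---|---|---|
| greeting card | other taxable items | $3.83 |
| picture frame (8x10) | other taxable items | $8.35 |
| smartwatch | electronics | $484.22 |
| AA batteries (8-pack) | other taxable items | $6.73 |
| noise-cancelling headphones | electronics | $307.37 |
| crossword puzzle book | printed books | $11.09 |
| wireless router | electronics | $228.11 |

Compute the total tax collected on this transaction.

$110.93

Greeting card $3.83: other taxable items → 7% → $0.27
Picture frame (8x10) $8.35: other taxable items → 7% → $0.58
Smartwatch $484.22: electronics → 7% + 3.75% surcharge = 10.75% → $52.05
AA batteries (8-pack) $6.73: other taxable items → 7% → $0.47
Noise-cancelling headphones $307.37: electronics → 7% + 3.75% surcharge = 10.75% → $33.04
Crossword puzzle book $11.09: printed books → 0% → $0.00
Wireless router $228.11: electronics → 7% + 3.75% surcharge = 10.75% → $24.52
Total tax = $0.27 + $0.58 + $52.05 + $0.47 + $33.04 + $24.52 = $110.93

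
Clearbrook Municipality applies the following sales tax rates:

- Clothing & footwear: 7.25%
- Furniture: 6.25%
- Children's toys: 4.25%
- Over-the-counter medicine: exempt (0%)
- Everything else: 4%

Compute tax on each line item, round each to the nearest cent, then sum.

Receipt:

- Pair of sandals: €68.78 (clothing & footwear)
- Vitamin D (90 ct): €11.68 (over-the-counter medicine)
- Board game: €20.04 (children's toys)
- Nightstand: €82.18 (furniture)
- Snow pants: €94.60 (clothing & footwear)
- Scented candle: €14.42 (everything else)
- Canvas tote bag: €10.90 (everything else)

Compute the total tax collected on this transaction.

€18.86

Pair of sandals €68.78: clothing & footwear → 7.25% → €4.99
Vitamin D (90 ct) €11.68: over-the-counter medicine → 0% → €0.00
Board game €20.04: children's toys → 4.25% → €0.85
Nightstand €82.18: furniture → 6.25% → €5.14
Snow pants €94.60: clothing & footwear → 7.25% → €6.86
Scented candle €14.42: everything else → 4% → €0.58
Canvas tote bag €10.90: everything else → 4% → €0.44
Total tax = €4.99 + €0.85 + €5.14 + €6.86 + €0.58 + €0.44 = €18.86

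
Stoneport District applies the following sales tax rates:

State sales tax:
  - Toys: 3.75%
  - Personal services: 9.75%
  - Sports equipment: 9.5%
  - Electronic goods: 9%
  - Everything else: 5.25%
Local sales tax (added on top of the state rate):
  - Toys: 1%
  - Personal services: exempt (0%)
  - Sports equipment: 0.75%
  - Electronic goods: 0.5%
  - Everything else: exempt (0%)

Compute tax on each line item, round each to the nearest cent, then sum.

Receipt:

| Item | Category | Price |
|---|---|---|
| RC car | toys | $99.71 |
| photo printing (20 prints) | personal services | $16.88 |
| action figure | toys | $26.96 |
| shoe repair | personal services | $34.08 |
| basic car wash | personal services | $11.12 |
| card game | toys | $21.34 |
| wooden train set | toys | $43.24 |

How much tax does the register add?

RC car $99.71: toys → 3.75% + 1% local = 4.75% → $4.74
Photo printing (20 prints) $16.88: personal services → 9.75% + 0% local = 9.75% → $1.65
Action figure $26.96: toys → 3.75% + 1% local = 4.75% → $1.28
Shoe repair $34.08: personal services → 9.75% + 0% local = 9.75% → $3.32
Basic car wash $11.12: personal services → 9.75% + 0% local = 9.75% → $1.08
Card game $21.34: toys → 3.75% + 1% local = 4.75% → $1.01
Wooden train set $43.24: toys → 3.75% + 1% local = 4.75% → $2.05
Total tax = $4.74 + $1.65 + $1.28 + $3.32 + $1.08 + $1.01 + $2.05 = $15.13

$15.13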